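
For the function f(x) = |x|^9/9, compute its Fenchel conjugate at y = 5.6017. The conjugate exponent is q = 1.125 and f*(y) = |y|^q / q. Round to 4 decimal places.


The conjugate exponent q satisfies 1/p + 1/q = 1.
p = 9, so q = 9/(9 - 1) = 1.125
|y|^q = 5.6017^1.125 = 6.948
f*(5.6017) = 6.948 / 1.125 = 6.176


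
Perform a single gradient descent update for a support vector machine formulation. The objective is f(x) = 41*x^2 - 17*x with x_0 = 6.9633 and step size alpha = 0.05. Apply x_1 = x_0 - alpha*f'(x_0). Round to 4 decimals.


We compute the gradient at x_0 and apply the update.
f'(x) = 82*x - 17
f'(6.9633) = 82*6.9633 - 17 = 553.9906
x_1 = 6.9633 - 0.05*553.9906 = -20.7362


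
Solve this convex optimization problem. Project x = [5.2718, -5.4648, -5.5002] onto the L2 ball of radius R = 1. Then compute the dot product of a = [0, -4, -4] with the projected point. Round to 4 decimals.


Step 1: Compute ||x|| (intermediates to 6 decimals).
||x|| = sqrt(5.2718^2 + (-5.4648)^2 + (-5.5002)^2) = 9.375933
Step 2: Project.
Since ||x|| > R, scale = R/||x|| = 1/9.375933 = 0.106656, proj(x) = scale * x
proj(x) = [0.562269, -0.582854, -0.586629]
Step 3: Dot product.
a^T * proj(x) = 0*0.562269 - 4*(-0.582854) - 4*(-0.586629) = 4.6779


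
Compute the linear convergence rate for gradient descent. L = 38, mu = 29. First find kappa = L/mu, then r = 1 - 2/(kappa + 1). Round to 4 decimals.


Step 1: Compute the condition number.
kappa = L/mu = 38/29 = 1.3103
Step 2: Compute the convergence rate.
r = 1 - 2/(kappa + 1) = 1 - 2*mu/(L + mu) = (L - mu)/(L + mu) = 9/67 = 0.1343


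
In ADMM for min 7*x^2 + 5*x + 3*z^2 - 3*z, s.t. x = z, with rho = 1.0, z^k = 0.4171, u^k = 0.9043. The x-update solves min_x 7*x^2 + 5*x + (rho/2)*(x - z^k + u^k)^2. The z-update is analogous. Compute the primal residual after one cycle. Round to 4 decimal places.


ADMM iteration with rho = 1.0, z^k = 0.4171, u^k = 0.9043
Step 1: x-update.
Minimize 7*x^2 + 5*x + (1.0/2)*(x - 0.4171 + 0.9043)^2
FOC: (2*7 + 1.0)*x = -5 + 1.0*(0.4171 - 0.9043)
x^{k+1} = -0.3658
Step 2: z-update.
Minimize 3*z^2 - 3*z + (1.0/2)*(-0.3658 - z + 0.9043)^2
FOC: (2*3 + 1.0)*z = 3 + 1.0*(-0.3658 + 0.9043)
z^{k+1} = 0.5055
Step 3: u-update.
u^{k+1} = 0.9043 - 0.3658 - 0.5055 = 0.033
Step 4: Primal residual = |-0.3658 - 0.5055| = 0.8713


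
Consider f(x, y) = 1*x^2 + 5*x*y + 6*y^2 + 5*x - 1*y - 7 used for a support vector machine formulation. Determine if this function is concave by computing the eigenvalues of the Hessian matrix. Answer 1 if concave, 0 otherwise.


The Hessian of f(x,y) = 1*x^2 + 5*x*y + 6*y^2 + 5*x - 1*y - 7 is:
H = [[2, 5], [5, 12]]
Trace = 2 + 12 = 14
Determinant = 2*12 - (5)^2 = -1
Discriminant = (14)^2 - 4*-1 = 200.0
Eigenvalues: lambda_1 = -0.0711, lambda_2 = 14.0711
The function is not concave.

0


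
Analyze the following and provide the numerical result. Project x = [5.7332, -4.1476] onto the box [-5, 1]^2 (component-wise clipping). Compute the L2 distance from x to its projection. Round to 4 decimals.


Project each component onto [-5, 1].
clip(5.7332) = 1.0, clip(-4.1476) = -4.1476
Projection = [1.0, -4.1476]
Squared diffs: [22.4032, 0.0]
Distance = sqrt(22.4032) = 4.7332


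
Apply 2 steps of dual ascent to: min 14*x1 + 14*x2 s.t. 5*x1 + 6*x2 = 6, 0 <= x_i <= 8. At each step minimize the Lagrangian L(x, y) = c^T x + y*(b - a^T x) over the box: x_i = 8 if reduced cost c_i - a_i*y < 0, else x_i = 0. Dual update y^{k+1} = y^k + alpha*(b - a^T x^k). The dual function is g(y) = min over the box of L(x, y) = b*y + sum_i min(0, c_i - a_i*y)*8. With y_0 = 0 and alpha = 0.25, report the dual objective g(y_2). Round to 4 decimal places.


Dual ascent for LP: min 14*x1 + 14*x2, 5*x1 + 6*x2 = 6, 0 <= x_i <= 8
Step 1: y^k = 0.0, reduced costs: (14.0, 14.0)
  x^k = (0.0, 0.0), subgradient = b - a^T x = 6.0
  y^{k+1} = 0.0 + 0.25*6.0 = 1.5
Step 2: y^k = 1.5, reduced costs: (6.5, 5.0)
  x^k = (0.0, 0.0), subgradient = b - a^T x = 6.0
  y^{k+1} = 1.5 + 0.25*6.0 = 3.0
Dual objective at y_2 = 3.0: reduced costs (-1.0, -4.0), box minimizer x = (8.0, 8.0)
g(y_2) = b*y + (c1 - a1*y)*x1 + (c2 - a2*y)*x2 = 6*3.0 + (-1.0)*8.0 + (-4.0)*8.0 = 18.0 - 8.0 - 32.0 = -22.0


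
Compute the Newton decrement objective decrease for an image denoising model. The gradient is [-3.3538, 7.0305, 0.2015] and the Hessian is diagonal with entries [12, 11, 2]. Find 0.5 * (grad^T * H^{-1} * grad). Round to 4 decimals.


Step 1: H is diagonal, so H^(-1) * g = [-0.2795, 0.6391, 0.1008].
Step 2: g^T H^(-1) g = sum_i g_i^2 / H_ii
  = (-3.3538)^2/12 + (7.0305)^2/11 + (0.2015)^2/2
  = 0.9373 + 4.4934 + 0.0203 = 5.4511
Step 3: Objective decrease = 0.5 * g^T H^(-1) g = 2.7255


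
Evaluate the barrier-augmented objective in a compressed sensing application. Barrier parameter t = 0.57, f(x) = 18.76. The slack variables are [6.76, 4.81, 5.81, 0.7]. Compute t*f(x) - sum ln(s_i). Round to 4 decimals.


Step 1: Compute log-barrier.
ln values: [1.911, 1.5707, 1.7596, -0.3567]
phi = -(1.911 + 1.5707 + 1.7596 - 0.3567) = -4.8846
Step 2: Compute augmented objective.
t*f(x) = 0.57*18.76 = 10.6932
Total = 10.6932 - 4.8846 = 5.8086


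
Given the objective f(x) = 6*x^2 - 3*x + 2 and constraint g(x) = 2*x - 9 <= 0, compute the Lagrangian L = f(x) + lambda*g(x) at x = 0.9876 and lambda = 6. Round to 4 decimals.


Step 1: Evaluate f(x).
f(0.9876) = 6*0.9876^2 - 3*0.9876 + 2 = 4.8893
Step 2: Evaluate g(x).
g(0.9876) = 2*0.9876 - 9 = -7.0248
Step 3: Compute Lagrangian.
L = 4.8893 + 6*-7.0248 = -37.2595


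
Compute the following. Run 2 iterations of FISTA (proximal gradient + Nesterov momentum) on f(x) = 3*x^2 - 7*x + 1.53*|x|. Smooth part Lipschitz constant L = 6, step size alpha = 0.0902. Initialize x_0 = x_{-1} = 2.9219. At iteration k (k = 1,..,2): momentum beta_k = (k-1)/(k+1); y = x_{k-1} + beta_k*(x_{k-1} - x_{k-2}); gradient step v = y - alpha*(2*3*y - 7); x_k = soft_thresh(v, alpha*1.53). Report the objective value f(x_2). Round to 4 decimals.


FISTA on f(x) = 3*x^2 - 7*x + 1.53*|x|
L = 6, alpha = 0.0902
Iteration 1: beta = 0.0, y = 2.9219 + 0.0*(2.9219 - 2.9219) = 2.9219
  grad(y) = 10.5314, v = y - alpha*grad = 1.972
  prox(v) = soft_thresh(1.972, 0.138) = 1.834
Iteration 2: beta = 0.3333, y = 1.834 + 0.3333*(1.834 - 2.9219) = 1.4713
  grad(y) = 1.8279, v = y - alpha*grad = 1.3064
  prox(v) = soft_thresh(1.3064, 0.138) = 1.1684
f(x_2) = 3*1.1684^2 - 7*1.1684 + 1.53*|1.1684| = -2.2956


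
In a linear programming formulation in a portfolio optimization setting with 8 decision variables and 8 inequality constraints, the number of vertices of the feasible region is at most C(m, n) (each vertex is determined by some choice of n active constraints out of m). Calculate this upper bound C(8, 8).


Each vertex corresponds to some choice of n active constraints out of m, so the number of vertices is at most C(m, n) = m! / (n!(m-n)!).
m = 8, n = 8
Numerator: 8 * 7 * 6 * 5 * 4 * 3 * 2 * 1
Denominator: 8! = 40320
C(8, 8) = 1


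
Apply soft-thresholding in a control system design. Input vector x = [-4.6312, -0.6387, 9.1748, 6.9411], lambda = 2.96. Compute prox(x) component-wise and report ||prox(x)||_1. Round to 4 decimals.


Soft-thresholding with lambda = 2.96:
prox(-4.6312) = sign(-4.6312)*max(|-4.6312| - 2.96, 0) = -1.6712
prox(-0.6387) = sign(-0.6387)*max(|-0.6387| - 2.96, 0) = 0.0
prox(9.1748) = sign(9.1748)*max(|9.1748| - 2.96, 0) = 6.2148
prox(6.9411) = sign(6.9411)*max(|6.9411| - 2.96, 0) = 3.9811
prox(x) = [-1.6712, 0.0, 6.2148, 3.9811]
||prox(x)||_1 = 1.6712 + 0.0 + 6.2148 + 3.9811 = 11.8671


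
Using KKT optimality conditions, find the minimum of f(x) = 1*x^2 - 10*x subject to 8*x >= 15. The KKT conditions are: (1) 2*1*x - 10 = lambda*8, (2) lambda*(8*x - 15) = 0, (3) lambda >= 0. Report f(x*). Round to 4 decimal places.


Step 1: Try lambda = 0 (constraint inactive).
Stationarity: 2*1*x - 10 = 0
x* = 10/(2*1) = 5.0
Check constraint: 8*5.0 = 40.0 >= 15 -- satisfied.
Step 2: Compute optimal value.
f(x*) = 1*5.0^2 - 10*5.0 = -25.0


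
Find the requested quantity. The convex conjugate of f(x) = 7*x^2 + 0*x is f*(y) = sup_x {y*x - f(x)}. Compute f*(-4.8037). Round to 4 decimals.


f*(y) = sup_x {y*x - a*x^2 - b*x} = sup_x {(y-b)*x - a*x^2}
FOC: (y - b) - 2a*x = 0 => x* = (y - b)/(2a)
x* = (-4.8037 - 0)/(2*7) = -0.3431
f*(-4.8037) = (y-b)^2/(4a) = (-4.8037 - 0)^2/(4*7)
= 23.0755/28 = 0.8241


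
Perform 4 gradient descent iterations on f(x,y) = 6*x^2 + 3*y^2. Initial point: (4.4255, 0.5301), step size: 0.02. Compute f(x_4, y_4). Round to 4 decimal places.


Gradient descent on f(x,y) = 6*x^2 + 3*y^2.
Starting point: (4.4255, 0.5301), alpha = 0.02
Step 1: grad_x = 2*6*4.4255 = 53.106, grad_y = 2*3*0.5301 = 3.1806
  x_1 = 4.4255 - 0.02*53.106 = 3.3634
  y_1 = 0.5301 - 0.02*3.1806 = 0.4665
Step 2: grad_x = 2*6*3.3634 = 40.3606, grad_y = 2*3*0.4665 = 2.7989
  x_2 = 3.3634 - 0.02*40.3606 = 2.5562
  y_2 = 0.4665 - 0.02*2.7989 = 0.4105
Step 3: grad_x = 2*6*2.5562 = 30.674, grad_y = 2*3*0.4105 = 2.4631
  x_3 = 2.5562 - 0.02*30.674 = 1.9427
  y_3 = 0.4105 - 0.02*2.4631 = 0.3612
Step 4: grad_x = 2*6*1.9427 = 23.3123, grad_y = 2*3*0.3612 = 2.1675
  x_4 = 1.9427 - 0.02*23.3123 = 1.4764
  y_4 = 0.3612 - 0.02*2.1675 = 0.3179
f(1.4764, 0.3179) = 6*1.4764^2 + 3*0.3179^2 = 13.3825


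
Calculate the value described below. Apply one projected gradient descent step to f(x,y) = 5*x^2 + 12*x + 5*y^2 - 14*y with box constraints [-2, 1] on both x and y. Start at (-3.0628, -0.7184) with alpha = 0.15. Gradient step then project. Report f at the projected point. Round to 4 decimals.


Step 1: Compute gradient at (-3.0628, -0.7184).
grad_x = 2*5*-3.0628 + 12 = -18.628
grad_y = 2*5*-0.7184 - 14 = -21.184
Step 2: Gradient step.
x_raw = -3.0628 - 0.15*-18.628 = -0.2686
y_raw = -0.7184 - 0.15*-21.184 = 2.4592
Step 3: Project onto [-2, 1].
x_proj = clip(-0.2686) = -0.2686
y_proj = clip(2.4592) = 1.0
Step 4: Evaluate f.
f(-0.2686, 1.0) = -11.8625


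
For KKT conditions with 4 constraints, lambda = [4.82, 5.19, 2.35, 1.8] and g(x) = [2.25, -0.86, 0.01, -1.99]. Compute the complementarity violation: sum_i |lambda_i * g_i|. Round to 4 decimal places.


KKT complementary slackness check:
lambda_1 * g_1 = 4.82 * 2.25 = 10.845
lambda_2 * g_2 = 5.19 * -0.86 = -4.4634
lambda_3 * g_3 = 2.35 * 0.01 = 0.0235
lambda_4 * g_4 = 1.8 * -1.99 = -3.582
Total violation = 10.845 + 4.4634 + 0.0235 + 3.582 = 18.9139


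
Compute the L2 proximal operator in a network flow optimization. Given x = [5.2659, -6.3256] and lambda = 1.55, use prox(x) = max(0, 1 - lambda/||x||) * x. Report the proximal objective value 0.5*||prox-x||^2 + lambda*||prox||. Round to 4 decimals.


Step 1: Compute ||x||.
||x|| = 8.2306
Step 2: Compute scaling factor.
scale = max(0, 1 - 1.55/8.2306) = 0.8117
Step 3: prox(x) = [4.2742, -5.1344]
||prox(x)|| = 6.6806
Step 4: Proximal objective.
0.5*||prox-x||^2 = 1.2013
lambda*||prox|| = 10.3549
Total = 11.5562


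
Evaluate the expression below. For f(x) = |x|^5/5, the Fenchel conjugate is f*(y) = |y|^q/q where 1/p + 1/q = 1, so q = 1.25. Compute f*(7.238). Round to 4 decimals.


The conjugate exponent q satisfies 1/p + 1/q = 1.
p = 5, so q = 5/(5 - 1) = 1.25
|y|^q = 7.238^1.25 = 11.872
f*(7.238) = 11.872 / 1.25 = 9.4976


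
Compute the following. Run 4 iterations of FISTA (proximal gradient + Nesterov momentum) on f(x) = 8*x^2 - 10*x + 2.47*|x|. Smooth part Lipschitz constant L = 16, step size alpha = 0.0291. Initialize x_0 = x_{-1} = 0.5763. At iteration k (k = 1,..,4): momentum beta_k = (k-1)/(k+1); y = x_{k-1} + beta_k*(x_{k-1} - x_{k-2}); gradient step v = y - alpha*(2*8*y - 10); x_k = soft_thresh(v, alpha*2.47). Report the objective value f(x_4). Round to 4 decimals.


FISTA on f(x) = 8*x^2 - 10*x + 2.47*|x|
L = 16, alpha = 0.0291
Iteration 1: beta = 0.0, y = 0.5763 + 0.0*(0.5763 - 0.5763) = 0.5763
  grad(y) = -0.7792, v = y - alpha*grad = 0.599
  prox(v) = soft_thresh(0.599, 0.0719) = 0.5271
Iteration 2: beta = 0.3333, y = 0.5271 + 0.3333*(0.5271 - 0.5763) = 0.5107
  grad(y) = -1.8288, v = y - alpha*grad = 0.5639
  prox(v) = soft_thresh(0.5639, 0.0719) = 0.492
Iteration 3: beta = 0.5, y = 0.492 + 0.5*(0.492 - 0.5271) = 0.4745
  grad(y) = -2.4078, v = y - alpha*grad = 0.5446
  prox(v) = soft_thresh(0.5446, 0.0719) = 0.4727
Iteration 4: beta = 0.6, y = 0.4727 + 0.6*(0.4727 - 0.492) = 0.4611
  grad(y) = -2.6224, v = y - alpha*grad = 0.5374
  prox(v) = soft_thresh(0.5374, 0.0719) = 0.4655
f(x_4) = 8*0.4655^2 - 10*0.4655 + 2.47*|0.4655| = -1.7717


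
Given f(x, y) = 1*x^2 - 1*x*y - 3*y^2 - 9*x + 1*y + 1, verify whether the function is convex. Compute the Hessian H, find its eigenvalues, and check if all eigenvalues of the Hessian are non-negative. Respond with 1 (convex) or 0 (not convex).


The Hessian of f(x,y) = 1*x^2 - 1*x*y - 3*y^2 - 9*x + 1*y + 1 is:
H = [[2, -1], [-1, -6]]
Trace = 2 - 6 = -4
Determinant = 2*-6 - (-1)^2 = -13
Discriminant = (-4)^2 - 4*-13 = 68.0
Eigenvalues: lambda_1 = -6.1231, lambda_2 = 2.1231
The function is not convex.

0


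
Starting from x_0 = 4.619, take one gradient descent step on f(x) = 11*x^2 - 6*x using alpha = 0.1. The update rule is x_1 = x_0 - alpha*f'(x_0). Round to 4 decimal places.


We compute the gradient at x_0 and apply the update.
f'(x) = 22*x - 6
f'(4.619) = 22*4.619 - 6 = 95.618
x_1 = 4.619 - 0.1*95.618 = -4.9428


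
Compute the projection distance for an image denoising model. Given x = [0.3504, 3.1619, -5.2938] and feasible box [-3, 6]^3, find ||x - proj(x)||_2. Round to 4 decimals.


Project each component onto [-3, 6].
clip(0.3504) = 0.3504, clip(3.1619) = 3.1619, clip(-5.2938) = -3.0
Projection = [0.3504, 3.1619, -3.0]
Squared diffs: [0.0, 0.0, 5.2615]
Distance = sqrt(5.2615) = 2.2938


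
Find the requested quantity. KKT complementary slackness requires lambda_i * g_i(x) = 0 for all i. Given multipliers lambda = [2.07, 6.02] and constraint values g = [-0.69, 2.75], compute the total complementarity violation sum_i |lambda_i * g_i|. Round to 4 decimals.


KKT complementary slackness check:
lambda_1 * g_1 = 2.07 * -0.69 = -1.4283
lambda_2 * g_2 = 6.02 * 2.75 = 16.555
Total violation = 1.4283 + 16.555 = 17.9833


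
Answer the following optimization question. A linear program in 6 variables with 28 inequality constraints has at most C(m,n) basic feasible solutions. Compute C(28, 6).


Each vertex corresponds to some choice of n active constraints out of m, so the number of vertices is at most C(m, n) = m! / (n!(m-n)!).
m = 28, n = 6
Numerator: 28 * 27 * 26 * 25 * 24 * 23
Denominator: 6! = 720
C(28, 6) = 376740


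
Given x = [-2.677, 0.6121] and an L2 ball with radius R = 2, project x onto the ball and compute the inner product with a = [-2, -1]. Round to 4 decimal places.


Step 1: Compute ||x|| (intermediates to 6 decimals).
||x|| = sqrt((-2.677)^2 + 0.6121^2) = 2.746087
Step 2: Project.
Since ||x|| > R, scale = R/||x|| = 2/2.746087 = 0.728309, proj(x) = scale * x
proj(x) = [-1.949683, 0.445798]
Step 3: Dot product.
a^T * proj(x) = -2*(-1.949683) - 1*0.445798 = 3.4536


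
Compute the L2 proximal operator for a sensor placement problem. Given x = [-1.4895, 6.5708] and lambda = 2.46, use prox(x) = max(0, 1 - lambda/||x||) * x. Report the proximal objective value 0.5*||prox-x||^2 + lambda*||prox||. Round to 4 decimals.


Step 1: Compute ||x||.
||x|| = 6.7375
Step 2: Compute scaling factor.
scale = max(0, 1 - 2.46/6.7375) = 0.6349
Step 3: prox(x) = [-0.9457, 4.1717]
||prox(x)|| = 4.2775
Step 4: Proximal objective.
0.5*||prox-x||^2 = 3.0258
lambda*||prox|| = 10.5227
Total = 13.5485


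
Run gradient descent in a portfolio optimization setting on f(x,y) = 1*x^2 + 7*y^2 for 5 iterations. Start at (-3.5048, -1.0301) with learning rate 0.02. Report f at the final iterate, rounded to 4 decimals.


Gradient descent on f(x,y) = 1*x^2 + 7*y^2.
Starting point: (-3.5048, -1.0301), alpha = 0.02
Step 1: grad_x = 2*1*-3.5048 = -7.0096, grad_y = 2*7*-1.0301 = -14.4214
  x_1 = -3.5048 - 0.02*-7.0096 = -3.3646
  y_1 = -1.0301 - 0.02*-14.4214 = -0.7417
Step 2: grad_x = 2*1*-3.3646 = -6.7292, grad_y = 2*7*-0.7417 = -10.3834
  x_2 = -3.3646 - 0.02*-6.7292 = -3.23
  y_2 = -0.7417 - 0.02*-10.3834 = -0.534
Step 3: grad_x = 2*1*-3.23 = -6.46, grad_y = 2*7*-0.534 = -7.4761
  x_3 = -3.23 - 0.02*-6.46 = -3.1008
  y_3 = -0.534 - 0.02*-7.4761 = -0.3845
Step 4: grad_x = 2*1*-3.1008 = -6.2016, grad_y = 2*7*-0.3845 = -5.3828
  x_4 = -3.1008 - 0.02*-6.2016 = -2.9768
  y_4 = -0.3845 - 0.02*-5.3828 = -0.2768
Step 5: grad_x = 2*1*-2.9768 = -5.9536, grad_y = 2*7*-0.2768 = -3.8756
  x_5 = -2.9768 - 0.02*-5.9536 = -2.8577
  y_5 = -0.2768 - 0.02*-3.8756 = -0.1993
f(-2.8577, -0.1993) = 1*(-2.8577)^2 + 7*(-0.1993)^2 = 8.4446


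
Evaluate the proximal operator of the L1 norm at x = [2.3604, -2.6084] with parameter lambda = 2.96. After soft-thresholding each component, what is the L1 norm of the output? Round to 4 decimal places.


Soft-thresholding with lambda = 2.96:
prox(2.3604) = sign(2.3604)*max(|2.3604| - 2.96, 0) = 0.0
prox(-2.6084) = sign(-2.6084)*max(|-2.6084| - 2.96, 0) = 0.0
prox(x) = [0.0, 0.0]
||prox(x)||_1 = 0.0 + 0.0 = 0.0


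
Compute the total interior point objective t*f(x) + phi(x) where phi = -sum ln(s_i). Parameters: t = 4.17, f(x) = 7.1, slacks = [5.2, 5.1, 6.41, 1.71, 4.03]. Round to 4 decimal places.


Step 1: Compute log-barrier.
ln values: [1.6487, 1.6292, 1.8579, 0.5365, 1.3938]
phi = -(1.6487 + 1.6292 + 1.8579 + 0.5365 + 1.3938) = -7.066
Step 2: Compute augmented objective.
t*f(x) = 4.17*7.1 = 29.607
Total = 29.607 - 7.066 = 22.541


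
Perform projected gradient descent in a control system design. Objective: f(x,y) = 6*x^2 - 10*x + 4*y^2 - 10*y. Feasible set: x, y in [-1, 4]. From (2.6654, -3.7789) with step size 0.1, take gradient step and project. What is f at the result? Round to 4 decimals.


Step 1: Compute gradient at (2.6654, -3.7789).
grad_x = 2*6*2.6654 - 10 = 21.9848
grad_y = 2*4*-3.7789 - 10 = -40.2312
Step 2: Gradient step.
x_raw = 2.6654 - 0.1*21.9848 = 0.4669
y_raw = -3.7789 - 0.1*-40.2312 = 0.2442
Step 3: Project onto [-1, 4].
x_proj = clip(0.4669) = 0.4669
y_proj = clip(0.2442) = 0.2442
Step 4: Evaluate f.
f(0.4669, 0.2442) = -5.5647


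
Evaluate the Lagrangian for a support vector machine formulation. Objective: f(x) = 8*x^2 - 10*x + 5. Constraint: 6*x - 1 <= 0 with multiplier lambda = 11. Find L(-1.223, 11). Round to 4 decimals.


Step 1: Evaluate f(x).
f(-1.223) = 8*(-1.223)^2 - 10*(-1.223) + 5 = 29.1958
Step 2: Evaluate g(x).
g(-1.223) = 6*-1.223 - 1 = -8.338
Step 3: Compute Lagrangian.
L = 29.1958 + 11*-8.338 = -62.5222


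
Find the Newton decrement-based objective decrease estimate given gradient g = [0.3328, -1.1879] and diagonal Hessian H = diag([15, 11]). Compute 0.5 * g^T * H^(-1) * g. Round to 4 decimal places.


Step 1: H is diagonal, so H^(-1) * g = [0.0222, -0.108].
Step 2: g^T H^(-1) g = sum_i g_i^2 / H_ii
  = (0.3328)^2/15 + (-1.1879)^2/11
  = 0.0074 + 0.1283 = 0.1357
Step 3: Objective decrease = 0.5 * g^T H^(-1) g = 0.0678


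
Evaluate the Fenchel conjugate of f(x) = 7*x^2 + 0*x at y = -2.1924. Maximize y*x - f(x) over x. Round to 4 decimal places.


f*(y) = sup_x {y*x - a*x^2 - b*x} = sup_x {(y-b)*x - a*x^2}
FOC: (y - b) - 2a*x = 0 => x* = (y - b)/(2a)
x* = (-2.1924 - 0)/(2*7) = -0.1566
f*(-2.1924) = (y-b)^2/(4a) = (-2.1924 - 0)^2/(4*7)
= 4.8066/28 = 0.1717


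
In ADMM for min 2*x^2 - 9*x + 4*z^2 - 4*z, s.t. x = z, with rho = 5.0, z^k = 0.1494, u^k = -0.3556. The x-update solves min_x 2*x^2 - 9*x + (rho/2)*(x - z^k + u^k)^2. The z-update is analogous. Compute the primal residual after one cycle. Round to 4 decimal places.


ADMM iteration with rho = 5.0, z^k = 0.1494, u^k = -0.3556
Step 1: x-update.
Minimize 2*x^2 - 9*x + (5.0/2)*(x - 0.1494 - 0.3556)^2
FOC: (2*2 + 5.0)*x = 9 + 5.0*(0.1494 + 0.3556)
x^{k+1} = 1.2806
Step 2: z-update.
Minimize 4*z^2 - 4*z + (5.0/2)*(1.2806 - z - 0.3556)^2
FOC: (2*4 + 5.0)*z = 4 + 5.0*(1.2806 - 0.3556)
z^{k+1} = 0.6634
Step 3: u-update.
u^{k+1} = -0.3556 + 1.2806 - 0.6634 = 0.2615
Step 4: Primal residual = |1.2806 - 0.6634| = 0.6171


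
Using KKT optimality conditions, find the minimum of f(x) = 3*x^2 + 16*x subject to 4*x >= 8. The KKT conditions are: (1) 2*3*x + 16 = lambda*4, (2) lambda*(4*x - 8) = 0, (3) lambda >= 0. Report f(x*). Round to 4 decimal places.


Step 1: Try lambda = 0 (constraint inactive).
x_unc = -16/(2*3) = -2.6667
Check: 4*-2.6667 = -10.6668 < 8 -- violated!
Step 2: Constraint must be active: 4*x = 8
x* = 8/4 = 2.0
lambda = (2*3*2.0 + 16)/4 = 7.0
Step 3: Compute optimal value.
f(x*) = 3*2.0^2 + 16*2.0 = 44.0


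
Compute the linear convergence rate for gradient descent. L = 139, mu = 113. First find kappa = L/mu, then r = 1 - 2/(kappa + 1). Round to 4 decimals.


Step 1: Compute the condition number.
kappa = L/mu = 139/113 = 1.2301
Step 2: Compute the convergence rate.
r = 1 - 2/(kappa + 1) = 1 - 2*mu/(L + mu) = (L - mu)/(L + mu) = 26/252 = 0.1032


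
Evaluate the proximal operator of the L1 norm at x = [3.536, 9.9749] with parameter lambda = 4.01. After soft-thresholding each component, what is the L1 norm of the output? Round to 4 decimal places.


Soft-thresholding with lambda = 4.01:
prox(3.536) = sign(3.536)*max(|3.536| - 4.01, 0) = 0.0
prox(9.9749) = sign(9.9749)*max(|9.9749| - 4.01, 0) = 5.9649
prox(x) = [0.0, 5.9649]
||prox(x)||_1 = 0.0 + 5.9649 = 5.9649


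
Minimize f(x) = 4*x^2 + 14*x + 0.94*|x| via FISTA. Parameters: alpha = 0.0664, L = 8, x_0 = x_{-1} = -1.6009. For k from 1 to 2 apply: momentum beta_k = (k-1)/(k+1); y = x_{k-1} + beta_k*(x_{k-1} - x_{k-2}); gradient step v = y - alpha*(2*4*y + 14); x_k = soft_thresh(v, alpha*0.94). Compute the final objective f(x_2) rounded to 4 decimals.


FISTA on f(x) = 4*x^2 + 14*x + 0.94*|x|
L = 8, alpha = 0.0664
Iteration 1: beta = 0.0, y = -1.6009 + 0.0*(-1.6009 + 1.6009) = -1.6009
  grad(y) = 1.1928, v = y - alpha*grad = -1.6801
  prox(v) = soft_thresh(-1.6801, 0.0624) = -1.6177
Iteration 2: beta = 0.3333, y = -1.6177 + 0.3333*(-1.6177 + 1.6009) = -1.6233
  grad(y) = 1.0138, v = y - alpha*grad = -1.6906
  prox(v) = soft_thresh(-1.6906, 0.0624) = -1.6282
f(x_2) = 4*(-1.6282)^2 + 14*(-1.6282) + 0.94*|-1.6282| = -10.6602


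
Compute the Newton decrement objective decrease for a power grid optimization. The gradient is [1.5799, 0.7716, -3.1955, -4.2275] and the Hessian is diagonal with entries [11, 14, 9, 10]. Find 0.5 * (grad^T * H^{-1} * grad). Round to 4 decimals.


Step 1: H is diagonal, so H^(-1) * g = [0.1436, 0.0551, -0.3551, -0.4228].
Step 2: g^T H^(-1) g = sum_i g_i^2 / H_ii
  = (1.5799)^2/11 + (0.7716)^2/14 + (-3.1955)^2/9 + (-4.2275)^2/10
  = 0.2269 + 0.0425 + 1.1346 + 1.7872 = 3.1912
Step 3: Objective decrease = 0.5 * g^T H^(-1) g = 1.5956


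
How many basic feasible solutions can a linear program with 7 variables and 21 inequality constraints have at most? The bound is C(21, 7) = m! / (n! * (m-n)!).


Each vertex corresponds to some choice of n active constraints out of m, so the number of vertices is at most C(m, n) = m! / (n!(m-n)!).
m = 21, n = 7
Numerator: 21 * 20 * 19 * 18 * 17 * 16 * 15
Denominator: 7! = 5040
C(21, 7) = 116280


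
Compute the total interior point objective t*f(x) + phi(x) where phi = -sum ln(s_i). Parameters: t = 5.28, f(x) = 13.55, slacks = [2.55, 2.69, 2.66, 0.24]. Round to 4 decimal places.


Step 1: Compute log-barrier.
ln values: [0.9361, 0.9895, 0.9783, -1.4271]
phi = -(0.9361 + 0.9895 + 0.9783 - 1.4271) = -1.4768
Step 2: Compute augmented objective.
t*f(x) = 5.28*13.55 = 71.544
Total = 71.544 - 1.4768 = 70.0672


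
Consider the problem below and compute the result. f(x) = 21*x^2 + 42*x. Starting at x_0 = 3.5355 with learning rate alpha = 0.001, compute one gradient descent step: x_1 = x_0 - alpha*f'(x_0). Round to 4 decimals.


We compute the gradient at x_0 and apply the update.
f'(x) = 42*x + 42
f'(3.5355) = 42*3.5355 + 42 = 190.491
x_1 = 3.5355 - 0.001*190.491 = 3.345


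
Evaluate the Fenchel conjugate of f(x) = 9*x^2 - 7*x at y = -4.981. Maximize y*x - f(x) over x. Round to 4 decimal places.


f*(y) = sup_x {y*x - a*x^2 - b*x} = sup_x {(y-b)*x - a*x^2}
FOC: (y - b) - 2a*x = 0 => x* = (y - b)/(2a)
x* = (-4.981 + 7)/(2*9) = 0.1122
f*(-4.981) = (y-b)^2/(4a) = (-4.981 + 7)^2/(4*9)
= 4.0764/36 = 0.1132


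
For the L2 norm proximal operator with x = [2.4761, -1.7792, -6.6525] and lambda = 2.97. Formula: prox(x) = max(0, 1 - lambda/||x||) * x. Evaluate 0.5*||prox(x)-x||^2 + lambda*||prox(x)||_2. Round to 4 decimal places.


Step 1: Compute ||x||.
||x|| = 7.3179
Step 2: Compute scaling factor.
scale = max(0, 1 - 2.97/7.3179) = 0.5941
Step 3: prox(x) = [1.4712, -1.0571, -3.9526]
||prox(x)|| = 4.3479
Step 4: Proximal objective.
0.5*||prox-x||^2 = 4.4105
lambda*||prox|| = 12.9133
Total = 17.3239


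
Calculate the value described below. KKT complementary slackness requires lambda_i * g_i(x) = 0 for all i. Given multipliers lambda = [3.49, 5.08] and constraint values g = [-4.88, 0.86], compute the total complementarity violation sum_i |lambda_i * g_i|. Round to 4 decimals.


KKT complementary slackness check:
lambda_1 * g_1 = 3.49 * -4.88 = -17.0312
lambda_2 * g_2 = 5.08 * 0.86 = 4.3688
Total violation = 17.0312 + 4.3688 = 21.4


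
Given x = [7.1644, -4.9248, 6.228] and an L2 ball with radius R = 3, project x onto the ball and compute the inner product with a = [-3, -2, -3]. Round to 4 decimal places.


Step 1: Compute ||x|| (intermediates to 6 decimals).
||x|| = sqrt(7.1644^2 + (-4.9248)^2 + 6.228^2) = 10.694404
Step 2: Project.
Since ||x|| > R, scale = R/||x|| = 3/10.694404 = 0.280521, proj(x) = scale * x
proj(x) = [2.009765, -1.38151, 1.747085]
Step 3: Dot product.
a^T * proj(x) = -3*2.009765 - 2*(-1.38151) - 3*1.747085 = -8.5075


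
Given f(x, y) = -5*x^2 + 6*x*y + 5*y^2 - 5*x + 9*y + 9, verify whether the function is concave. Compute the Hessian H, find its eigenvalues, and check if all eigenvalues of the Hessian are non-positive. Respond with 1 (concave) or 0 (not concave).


The Hessian of f(x,y) = -5*x^2 + 6*x*y + 5*y^2 - 5*x + 9*y + 9 is:
H = [[-10, 6], [6, 10]]
Trace = -10 + 10 = 0
Determinant = -10*10 - (6)^2 = -136
Discriminant = (0)^2 - 4*-136 = 544.0
Eigenvalues: lambda_1 = -11.6619, lambda_2 = 11.6619
The function is not concave.

0


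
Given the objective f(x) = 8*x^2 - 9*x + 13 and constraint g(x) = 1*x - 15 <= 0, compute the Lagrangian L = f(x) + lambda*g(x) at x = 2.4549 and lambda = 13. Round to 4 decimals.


Step 1: Evaluate f(x).
f(2.4549) = 8*2.4549^2 - 9*2.4549 + 13 = 39.1182
Step 2: Evaluate g(x).
g(2.4549) = 1*2.4549 - 15 = -12.5451
Step 3: Compute Lagrangian.
L = 39.1182 + 13*-12.5451 = -123.9681


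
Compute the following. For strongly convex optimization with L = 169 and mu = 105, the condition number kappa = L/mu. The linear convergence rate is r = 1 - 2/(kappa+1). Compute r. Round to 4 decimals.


Step 1: Compute the condition number.
kappa = L/mu = 169/105 = 1.6095
Step 2: Compute the convergence rate.
r = 1 - 2/(kappa + 1) = 1 - 2*mu/(L + mu) = (L - mu)/(L + mu) = 64/274 = 0.2336


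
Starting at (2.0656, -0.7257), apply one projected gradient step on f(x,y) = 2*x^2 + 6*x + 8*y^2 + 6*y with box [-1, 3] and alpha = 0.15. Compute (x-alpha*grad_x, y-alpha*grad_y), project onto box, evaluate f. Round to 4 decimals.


Step 1: Compute gradient at (2.0656, -0.7257).
grad_x = 2*2*2.0656 + 6 = 14.2624
grad_y = 2*8*-0.7257 + 6 = -5.6112
Step 2: Gradient step.
x_raw = 2.0656 - 0.15*14.2624 = -0.0738
y_raw = -0.7257 - 0.15*-5.6112 = 0.116
Step 3: Project onto [-1, 3].
x_proj = clip(-0.0738) = -0.0738
y_proj = clip(0.116) = 0.116
Step 4: Evaluate f.
f(-0.0738, 0.116) = 0.3718


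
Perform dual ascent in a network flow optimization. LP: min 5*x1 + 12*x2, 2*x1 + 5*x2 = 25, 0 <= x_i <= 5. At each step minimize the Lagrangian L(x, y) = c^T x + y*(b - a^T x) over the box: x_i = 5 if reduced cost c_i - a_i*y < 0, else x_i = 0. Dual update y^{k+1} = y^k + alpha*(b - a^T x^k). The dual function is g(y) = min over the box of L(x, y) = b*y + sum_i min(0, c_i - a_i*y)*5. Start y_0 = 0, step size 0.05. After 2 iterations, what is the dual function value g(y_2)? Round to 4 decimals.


Dual ascent for LP: min 5*x1 + 12*x2, 2*x1 + 5*x2 = 25, 0 <= x_i <= 5
Step 1: y^k = 0.0, reduced costs: (5.0, 12.0)
  x^k = (0.0, 0.0), subgradient = b - a^T x = 25.0
  y^{k+1} = 0.0 + 0.05*25.0 = 1.25
Step 2: y^k = 1.25, reduced costs: (2.5, 5.75)
  x^k = (0.0, 0.0), subgradient = b - a^T x = 25.0
  y^{k+1} = 1.25 + 0.05*25.0 = 2.5
Dual objective at y_2 = 2.5: reduced costs (0.0, -0.5), box minimizer x = (0.0, 5.0)
g(y_2) = b*y + (c1 - a1*y)*x1 + (c2 - a2*y)*x2 = 25*2.5 + 0.0*0.0 + (-0.5)*5.0 = 62.5 + 0.0 - 2.5 = 60.0


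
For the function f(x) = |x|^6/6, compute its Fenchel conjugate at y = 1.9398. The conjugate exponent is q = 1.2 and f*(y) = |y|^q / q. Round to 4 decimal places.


The conjugate exponent q satisfies 1/p + 1/q = 1.
p = 6, so q = 6/(6 - 1) = 1.2
|y|^q = 1.9398^1.2 = 2.2147
f*(1.9398) = 2.2147 / 1.2 = 1.8456


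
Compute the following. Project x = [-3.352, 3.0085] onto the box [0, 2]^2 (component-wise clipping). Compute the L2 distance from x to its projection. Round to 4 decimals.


Project each component onto [0, 2].
clip(-3.352) = 0.0, clip(3.0085) = 2.0
Projection = [0.0, 2.0]
Squared diffs: [11.2359, 1.0171]
Distance = sqrt(12.253) = 3.5004


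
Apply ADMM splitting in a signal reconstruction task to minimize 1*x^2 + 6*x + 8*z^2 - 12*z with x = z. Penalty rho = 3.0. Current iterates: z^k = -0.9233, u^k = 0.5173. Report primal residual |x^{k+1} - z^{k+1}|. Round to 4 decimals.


ADMM iteration with rho = 3.0, z^k = -0.9233, u^k = 0.5173
Step 1: x-update.
Minimize 1*x^2 + 6*x + (3.0/2)*(x + 0.9233 + 0.5173)^2
FOC: (2*1 + 3.0)*x = -6 + 3.0*(-0.9233 - 0.5173)
x^{k+1} = -2.0644
Step 2: z-update.
Minimize 8*z^2 - 12*z + (3.0/2)*(-2.0644 - z + 0.5173)^2
FOC: (2*8 + 3.0)*z = 12 + 3.0*(-2.0644 + 0.5173)
z^{k+1} = 0.3873
Step 3: u-update.
u^{k+1} = 0.5173 - 2.0644 - 0.3873 = -1.9344
Step 4: Primal residual = |-2.0644 - 0.3873| = 2.4517


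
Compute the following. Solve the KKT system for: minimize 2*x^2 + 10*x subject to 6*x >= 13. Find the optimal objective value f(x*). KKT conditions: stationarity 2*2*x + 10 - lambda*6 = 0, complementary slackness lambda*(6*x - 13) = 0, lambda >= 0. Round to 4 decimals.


Step 1: Try lambda = 0 (constraint inactive).
x_unc = -10/(2*2) = -2.5
Check: 6*-2.5 = -15.0 < 13 -- violated!
Step 2: Constraint must be active: 6*x = 13
x* = 13/6 = 2.1667 (rounded; the exact value 13/6 is used below)
lambda = (2*2*(13/6) + 10)/6 = 3.1111
Step 3: Compute optimal value.
f(x*) = 2*(13/6)^2 + 10*(13/6) = 31.0556


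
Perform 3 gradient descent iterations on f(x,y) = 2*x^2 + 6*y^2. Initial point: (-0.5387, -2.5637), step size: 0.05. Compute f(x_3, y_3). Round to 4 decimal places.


Gradient descent on f(x,y) = 2*x^2 + 6*y^2.
Starting point: (-0.5387, -2.5637), alpha = 0.05
Step 1: grad_x = 2*2*-0.5387 = -2.1548, grad_y = 2*6*-2.5637 = -30.7644
  x_1 = -0.5387 - 0.05*-2.1548 = -0.431
  y_1 = -2.5637 - 0.05*-30.7644 = -1.0255
Step 2: grad_x = 2*2*-0.431 = -1.7238, grad_y = 2*6*-1.0255 = -12.3058
  x_2 = -0.431 - 0.05*-1.7238 = -0.3448
  y_2 = -1.0255 - 0.05*-12.3058 = -0.4102
Step 3: grad_x = 2*2*-0.3448 = -1.3791, grad_y = 2*6*-0.4102 = -4.9223
  x_3 = -0.3448 - 0.05*-1.3791 = -0.2758
  y_3 = -0.4102 - 0.05*-4.9223 = -0.1641
f(-0.2758, -0.1641) = 2*(-0.2758)^2 + 6*(-0.1641)^2 = 0.3137


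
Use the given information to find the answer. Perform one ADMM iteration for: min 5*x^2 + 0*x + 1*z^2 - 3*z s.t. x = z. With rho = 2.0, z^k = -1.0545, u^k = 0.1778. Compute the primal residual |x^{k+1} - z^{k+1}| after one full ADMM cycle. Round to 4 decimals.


ADMM iteration with rho = 2.0, z^k = -1.0545, u^k = 0.1778
Step 1: x-update.
Minimize 5*x^2 + 0*x + (2.0/2)*(x + 1.0545 + 0.1778)^2
FOC: (2*5 + 2.0)*x = 0 + 2.0*(-1.0545 - 0.1778)
x^{k+1} = -0.2054
Step 2: z-update.
Minimize 1*z^2 - 3*z + (2.0/2)*(-0.2054 - z + 0.1778)^2
FOC: (2*1 + 2.0)*z = 3 + 2.0*(-0.2054 + 0.1778)
z^{k+1} = 0.7362
Step 3: u-update.
u^{k+1} = 0.1778 - 0.2054 - 0.7362 = -0.7638
Step 4: Primal residual = |-0.2054 - 0.7362| = 0.9416


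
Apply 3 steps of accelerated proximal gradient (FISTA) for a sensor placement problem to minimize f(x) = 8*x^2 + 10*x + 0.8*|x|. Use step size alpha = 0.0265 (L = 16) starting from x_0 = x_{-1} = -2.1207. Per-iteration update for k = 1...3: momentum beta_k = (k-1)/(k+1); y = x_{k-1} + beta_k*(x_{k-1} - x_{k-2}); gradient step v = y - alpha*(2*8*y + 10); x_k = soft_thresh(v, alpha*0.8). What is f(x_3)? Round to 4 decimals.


FISTA on f(x) = 8*x^2 + 10*x + 0.8*|x|
L = 16, alpha = 0.0265
Iteration 1: beta = 0.0, y = -2.1207 + 0.0*(-2.1207 + 2.1207) = -2.1207
  grad(y) = -23.9312, v = y - alpha*grad = -1.4865
  prox(v) = soft_thresh(-1.4865, 0.0212) = -1.4653
Iteration 2: beta = 0.3333, y = -1.4653 + 0.3333*(-1.4653 + 2.1207) = -1.2469
  grad(y) = -9.9498, v = y - alpha*grad = -0.9832
  prox(v) = soft_thresh(-0.9832, 0.0212) = -0.962
Iteration 3: beta = 0.5, y = -0.962 + 0.5*(-0.962 + 1.4653) = -0.7103
  grad(y) = -1.3653, v = y - alpha*grad = -0.6741
  prox(v) = soft_thresh(-0.6741, 0.0212) = -0.6529
f(x_3) = 8*(-0.6529)^2 + 10*(-0.6529) + 0.8*|-0.6529| = -2.5964


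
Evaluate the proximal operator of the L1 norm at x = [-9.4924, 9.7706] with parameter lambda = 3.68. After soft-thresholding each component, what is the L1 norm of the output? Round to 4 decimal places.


Soft-thresholding with lambda = 3.68:
prox(-9.4924) = sign(-9.4924)*max(|-9.4924| - 3.68, 0) = -5.8124
prox(9.7706) = sign(9.7706)*max(|9.7706| - 3.68, 0) = 6.0906
prox(x) = [-5.8124, 6.0906]
||prox(x)||_1 = 5.8124 + 6.0906 = 11.903


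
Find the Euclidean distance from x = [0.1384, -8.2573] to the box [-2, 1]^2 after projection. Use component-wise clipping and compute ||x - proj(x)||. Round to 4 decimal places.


Project each component onto [-2, 1].
clip(0.1384) = 0.1384, clip(-8.2573) = -2.0
Projection = [0.1384, -2.0]
Squared diffs: [0.0, 39.1538]
Distance = sqrt(39.1538) = 6.2573


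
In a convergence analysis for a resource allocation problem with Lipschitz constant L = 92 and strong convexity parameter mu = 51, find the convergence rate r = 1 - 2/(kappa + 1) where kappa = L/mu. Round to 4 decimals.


Step 1: Compute the condition number.
kappa = L/mu = 92/51 = 1.8039
Step 2: Compute the convergence rate.
r = 1 - 2/(kappa + 1) = 1 - 2*mu/(L + mu) = (L - mu)/(L + mu) = 41/143 = 0.2867


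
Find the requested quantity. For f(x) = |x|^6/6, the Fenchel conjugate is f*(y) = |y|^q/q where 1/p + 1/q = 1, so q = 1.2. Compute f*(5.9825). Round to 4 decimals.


The conjugate exponent q satisfies 1/p + 1/q = 1.
p = 6, so q = 6/(6 - 1) = 1.2
|y|^q = 5.9825^1.2 = 8.5558
f*(5.9825) = 8.5558 / 1.2 = 7.1298


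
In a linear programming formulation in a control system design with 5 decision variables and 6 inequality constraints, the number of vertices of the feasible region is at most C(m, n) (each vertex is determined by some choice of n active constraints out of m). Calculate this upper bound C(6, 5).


Each vertex corresponds to some choice of n active constraints out of m, so the number of vertices is at most C(m, n) = m! / (n!(m-n)!).
m = 6, n = 5
Numerator: 6 * 5 * 4 * 3 * 2
Denominator: 5! = 120
C(6, 5) = 6


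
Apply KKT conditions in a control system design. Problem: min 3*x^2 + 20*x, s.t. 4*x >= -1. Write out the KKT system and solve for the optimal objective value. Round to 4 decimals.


Step 1: Try lambda = 0 (constraint inactive).
x_unc = -20/(2*3) = -3.3333
Check: 4*-3.3333 = -13.3332 < -1 -- violated!
Step 2: Constraint must be active: 4*x = -1
x* = -1/4 = -0.25
lambda = (2*3*(-0.25) + 20)/4 = 4.625
Step 3: Compute optimal value.
f(x*) = 3*(-0.25)^2 + 20*(-0.25) = -4.8125


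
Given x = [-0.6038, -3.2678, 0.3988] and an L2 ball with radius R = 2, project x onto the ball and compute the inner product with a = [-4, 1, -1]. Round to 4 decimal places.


Step 1: Compute ||x|| (intermediates to 6 decimals).
||x|| = sqrt((-0.6038)^2 + (-3.2678)^2 + 0.3988^2) = 3.346959
Step 2: Project.
Since ||x|| > R, scale = R/||x|| = 2/3.346959 = 0.597557, proj(x) = scale * x
proj(x) = [-0.360805, -1.952697, 0.238306]
Step 3: Dot product.
a^T * proj(x) = -4*(-0.360805) + 1*(-1.952697) - 1*0.238306 = -0.7478


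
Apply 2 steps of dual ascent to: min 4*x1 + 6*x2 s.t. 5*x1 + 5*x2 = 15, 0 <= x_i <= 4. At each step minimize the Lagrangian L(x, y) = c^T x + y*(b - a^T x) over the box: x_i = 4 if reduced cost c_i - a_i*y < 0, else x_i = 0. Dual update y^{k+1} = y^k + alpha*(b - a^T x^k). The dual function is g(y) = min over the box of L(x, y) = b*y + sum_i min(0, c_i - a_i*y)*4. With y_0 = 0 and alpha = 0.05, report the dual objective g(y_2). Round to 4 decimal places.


Dual ascent for LP: min 4*x1 + 6*x2, 5*x1 + 5*x2 = 15, 0 <= x_i <= 4
Step 1: y^k = 0.0, reduced costs: (4.0, 6.0)
  x^k = (0.0, 0.0), subgradient = b - a^T x = 15.0
  y^{k+1} = 0.0 + 0.05*15.0 = 0.75
Step 2: y^k = 0.75, reduced costs: (0.25, 2.25)
  x^k = (0.0, 0.0), subgradient = b - a^T x = 15.0
  y^{k+1} = 0.75 + 0.05*15.0 = 1.5
Dual objective at y_2 = 1.5: reduced costs (-3.5, -1.5), box minimizer x = (4.0, 4.0)
g(y_2) = b*y + (c1 - a1*y)*x1 + (c2 - a2*y)*x2 = 15*1.5 + (-3.5)*4.0 + (-1.5)*4.0 = 22.5 - 14.0 - 6.0 = 2.5


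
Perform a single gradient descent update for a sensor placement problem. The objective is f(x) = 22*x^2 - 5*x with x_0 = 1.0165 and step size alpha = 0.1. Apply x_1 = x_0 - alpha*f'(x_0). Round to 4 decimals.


We compute the gradient at x_0 and apply the update.
f'(x) = 44*x - 5
f'(1.0165) = 44*1.0165 - 5 = 39.726
x_1 = 1.0165 - 0.1*39.726 = -2.9561


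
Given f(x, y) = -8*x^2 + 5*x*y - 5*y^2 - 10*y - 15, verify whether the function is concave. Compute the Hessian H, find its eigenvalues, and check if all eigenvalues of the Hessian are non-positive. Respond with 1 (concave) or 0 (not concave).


The Hessian of f(x,y) = -8*x^2 + 5*x*y - 5*y^2 - 10*y - 15 is:
H = [[-16, 5], [5, -10]]
Trace = -16 - 10 = -26
Determinant = -16*-10 - (5)^2 = 135
Discriminant = (-26)^2 - 4*135 = 136.0
Eigenvalues: lambda_1 = -18.831, lambda_2 = -7.169
The function is concave.

1


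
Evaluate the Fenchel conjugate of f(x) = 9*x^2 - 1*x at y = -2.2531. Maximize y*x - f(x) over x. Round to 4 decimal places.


f*(y) = sup_x {y*x - a*x^2 - b*x} = sup_x {(y-b)*x - a*x^2}
FOC: (y - b) - 2a*x = 0 => x* = (y - b)/(2a)
x* = (-2.2531 + 1)/(2*9) = -0.0696
f*(-2.2531) = (y-b)^2/(4a) = (-2.2531 + 1)^2/(4*9)
= 1.5703/36 = 0.0436


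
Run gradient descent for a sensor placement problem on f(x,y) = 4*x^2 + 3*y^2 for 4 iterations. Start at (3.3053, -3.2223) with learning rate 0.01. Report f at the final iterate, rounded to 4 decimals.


Gradient descent on f(x,y) = 4*x^2 + 3*y^2.
Starting point: (3.3053, -3.2223), alpha = 0.01
Step 1: grad_x = 2*4*3.3053 = 26.4424, grad_y = 2*3*-3.2223 = -19.3338
  x_1 = 3.3053 - 0.01*26.4424 = 3.0409
  y_1 = -3.2223 - 0.01*-19.3338 = -3.029
Step 2: grad_x = 2*4*3.0409 = 24.327, grad_y = 2*3*-3.029 = -18.1738
  x_2 = 3.0409 - 0.01*24.327 = 2.7976
  y_2 = -3.029 - 0.01*-18.1738 = -2.8472
Step 3: grad_x = 2*4*2.7976 = 22.3808, grad_y = 2*3*-2.8472 = -17.0833
  x_3 = 2.7976 - 0.01*22.3808 = 2.5738
  y_3 = -2.8472 - 0.01*-17.0833 = -2.6764
Step 4: grad_x = 2*4*2.5738 = 20.5904, grad_y = 2*3*-2.6764 = -16.0583
  x_4 = 2.5738 - 0.01*20.5904 = 2.3679
  y_4 = -2.6764 - 0.01*-16.0583 = -2.5158
f(2.3679, -2.5158) = 4*2.3679^2 + 3*(-2.5158)^2 = 41.4155


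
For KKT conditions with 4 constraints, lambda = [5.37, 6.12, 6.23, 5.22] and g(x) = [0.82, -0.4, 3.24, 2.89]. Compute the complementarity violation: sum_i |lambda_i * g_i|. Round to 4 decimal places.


KKT complementary slackness check:
lambda_1 * g_1 = 5.37 * 0.82 = 4.4034
lambda_2 * g_2 = 6.12 * -0.4 = -2.448
lambda_3 * g_3 = 6.23 * 3.24 = 20.1852
lambda_4 * g_4 = 5.22 * 2.89 = 15.0858
Total violation = 4.4034 + 2.448 + 20.1852 + 15.0858 = 42.1224


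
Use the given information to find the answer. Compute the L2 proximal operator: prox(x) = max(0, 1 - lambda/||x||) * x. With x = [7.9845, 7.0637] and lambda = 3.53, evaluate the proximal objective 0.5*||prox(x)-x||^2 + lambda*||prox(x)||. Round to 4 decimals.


Step 1: Compute ||x||.
||x|| = 10.6606
Step 2: Compute scaling factor.
scale = max(0, 1 - 3.53/10.6606) = 0.6689
Step 3: prox(x) = [5.3406, 4.7247]
||prox(x)|| = 7.1306
Step 4: Proximal objective.
0.5*||prox-x||^2 = 6.2305
lambda*||prox|| = 25.171
Total = 31.4014
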